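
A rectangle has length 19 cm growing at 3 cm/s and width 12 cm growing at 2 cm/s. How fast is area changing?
74 cm²/s

A = lw
dA/dt = w·dl/dt + l·dw/dt = 12·3 + 19·2 = 74 cm²/s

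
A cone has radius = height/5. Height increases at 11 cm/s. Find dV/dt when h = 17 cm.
3179π/25 cm³/s

V = (1/3)π(h/5)²h = πh³/75
dV/dt = πh²/25 · 11
At h = 17: dV/dt = 3179π/25 cm³/s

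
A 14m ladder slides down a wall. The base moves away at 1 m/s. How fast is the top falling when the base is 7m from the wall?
√3/3 ≈ 0.5774 m/s

x² + y² = 14²
2x·dx/dt + 2y·dy/dt = 0
dy/dt = -x/y · dx/dt = -7/(7√3) · 1 = -√3/3 m/s
The top is descending at √3/3 ≈ 0.5774 m/s.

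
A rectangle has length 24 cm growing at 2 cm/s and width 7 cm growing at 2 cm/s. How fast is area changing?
62 cm²/s

A = lw
dA/dt = w·dl/dt + l·dw/dt = 7·2 + 24·2 = 62 cm²/s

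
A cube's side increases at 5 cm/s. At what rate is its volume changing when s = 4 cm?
240 cm³/s

V = s³
dV/dt = 3s² · ds/dt = 3·4²·5 = 240 cm³/s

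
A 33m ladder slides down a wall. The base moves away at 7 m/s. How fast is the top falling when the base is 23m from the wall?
23√35/20 ≈ 6.803 m/s

x² + y² = 33²
2x·dx/dt + 2y·dy/dt = 0
dy/dt = -x/y · dx/dt = -23/(4√35) · 7 = -23√35/20 m/s
The top is descending at 23√35/20 ≈ 6.803 m/s.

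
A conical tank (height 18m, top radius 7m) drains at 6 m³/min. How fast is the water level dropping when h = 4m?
243/(98π) ≈ 0.7893 m/min

r/h = 7/18, so r = (7/18)h
V = (1/3)πr²h = (1/3)π((7/18)h)²h = (49/972)πh³
dV/dh = (49/324)πh²
dh/dt = (dV/dt)/(dV/dh) = -6/((49/324)π·4²) = -243/(98π) m/min
The level is dropping at 243/(98π) ≈ 0.7893 m/min.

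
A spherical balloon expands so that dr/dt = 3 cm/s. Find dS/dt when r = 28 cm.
672π cm²/s

S = 4πr²
dS/dt = dS/dr · dr/dt = 8πr · 3
At r = 28: dS/dt = 672π cm²/s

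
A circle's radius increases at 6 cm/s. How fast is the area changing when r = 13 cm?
156π cm²/s

A = πr²
dA/dt = 2πr · dr/dt = 2π(13)(6) = 156π cm²/s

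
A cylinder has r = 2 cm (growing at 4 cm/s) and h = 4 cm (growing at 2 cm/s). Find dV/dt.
72π cm³/s

V = πr²h
dV/dt = 2πrh·dr/dt + πr²·dh/dt
= 2π(2)(4)(4) + π(2)²(2)
= 72π cm³/s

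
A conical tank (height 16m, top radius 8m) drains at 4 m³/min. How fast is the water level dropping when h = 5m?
16/(25π) ≈ 0.2037 m/min

r/h = 8/16, so r = (1/2)h
V = (1/3)πr²h = (1/3)π((1/2)h)²h = (1/12)πh³
dV/dh = (1/4)πh²
dh/dt = (dV/dt)/(dV/dh) = -4/((1/4)π·5²) = -16/(25π) m/min
The level is dropping at 16/(25π) ≈ 0.2037 m/min.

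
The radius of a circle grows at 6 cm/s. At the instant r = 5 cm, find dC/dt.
12π cm/s

C = 2πr
dC/dt = 2π · dr/dt = 2π · 6 = 12π cm/s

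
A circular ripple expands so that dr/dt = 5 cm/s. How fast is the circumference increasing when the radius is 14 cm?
10π cm/s

C = 2πr
dC/dt = 2π · dr/dt = 2π · 5 = 10π cm/s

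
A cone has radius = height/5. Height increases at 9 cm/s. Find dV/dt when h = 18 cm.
2916π/25 cm³/s

V = (1/3)π(h/5)²h = πh³/75
dV/dt = πh²/25 · 9
At h = 18: dV/dt = 2916π/25 cm³/s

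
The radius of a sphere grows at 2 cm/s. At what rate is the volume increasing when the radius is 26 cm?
5408π cm³/s

V = (4/3)πr³
dV/dt = dV/dr · dr/dt = 4πr² · 2
At r = 26: dV/dt = 5408π cm³/s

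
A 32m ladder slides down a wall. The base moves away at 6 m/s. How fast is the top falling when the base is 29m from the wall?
58√183/61 ≈ 12.86 m/s

x² + y² = 32²
2x·dx/dt + 2y·dy/dt = 0
dy/dt = -x/y · dx/dt = -29/√183 · 6 = -58√183/61 m/s
The top is descending at 58√183/61 ≈ 12.86 m/s.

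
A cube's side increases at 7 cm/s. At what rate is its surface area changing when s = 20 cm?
1680 cm²/s

A = 6s²
dA/dt = 12s · ds/dt = 12·20·7 = 1680 cm²/s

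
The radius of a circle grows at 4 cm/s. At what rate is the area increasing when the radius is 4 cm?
32π cm²/s

A = πr²
dA/dt = 2πr · dr/dt = 2π(4)(4) = 32π cm²/s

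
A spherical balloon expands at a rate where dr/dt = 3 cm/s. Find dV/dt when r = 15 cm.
2700π cm³/s

V = (4/3)πr³
dV/dt = dV/dr · dr/dt = 4πr² · 3
At r = 15: dV/dt = 2700π cm³/s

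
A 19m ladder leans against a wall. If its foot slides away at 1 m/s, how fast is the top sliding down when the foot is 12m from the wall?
12√217/217 ≈ 0.8146 m/s

x² + y² = 19²
2x·dx/dt + 2y·dy/dt = 0
dy/dt = -x/y · dx/dt = -12/√217 · 1 = -12√217/217 m/s
The top is descending at 12√217/217 ≈ 0.8146 m/s.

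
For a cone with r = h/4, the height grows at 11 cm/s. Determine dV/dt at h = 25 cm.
6875π/16 cm³/s

V = (1/3)π(h/4)²h = πh³/48
dV/dt = πh²/16 · 11
At h = 25: dV/dt = 6875π/16 cm³/s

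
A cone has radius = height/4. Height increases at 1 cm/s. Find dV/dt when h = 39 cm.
1521π/16 cm³/s

V = (1/3)π(h/4)²h = πh³/48
dV/dt = πh²/16 · 1
At h = 39: dV/dt = 1521π/16 cm³/s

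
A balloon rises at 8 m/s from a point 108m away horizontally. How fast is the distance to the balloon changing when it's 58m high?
232√13/221 ≈ 3.785 m/s

z² = 108² + y²
z = √(108² + 58²) = 34√13
dz/dt = y/z · dy/dt = 58/(34√13) · 8 = 232√13/221 ≈ 3.785 m/s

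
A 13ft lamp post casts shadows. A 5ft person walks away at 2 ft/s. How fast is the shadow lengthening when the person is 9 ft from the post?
5/4 ft/s

By similar triangles: 13/(x+s) = 5/s
Solving: s = 5x/8
ds/dt = 5/8 · dx/dt = 5/8 · 2 = 5/4 ft/s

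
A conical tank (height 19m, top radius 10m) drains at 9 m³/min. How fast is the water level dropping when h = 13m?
3249/(16900π) ≈ 0.06119 m/min

r/h = 10/19, so r = (10/19)h
V = (1/3)πr²h = (1/3)π((10/19)h)²h = (100/1083)πh³
dV/dh = (100/361)πh²
dh/dt = (dV/dt)/(dV/dh) = -9/((100/361)π·13²) = -3249/(16900π) m/min
The level is dropping at 3249/(16900π) ≈ 0.06119 m/min.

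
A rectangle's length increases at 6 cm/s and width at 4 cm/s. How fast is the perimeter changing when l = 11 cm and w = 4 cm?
20 cm/s

P = 2(l + w)
dP/dt = 2(dl/dt + dw/dt) = 2(6 + 4) = 20 cm/s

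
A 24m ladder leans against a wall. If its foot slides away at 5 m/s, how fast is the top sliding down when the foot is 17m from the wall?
85√287/287 ≈ 5.017 m/s

x² + y² = 24²
2x·dx/dt + 2y·dy/dt = 0
dy/dt = -x/y · dx/dt = -17/√287 · 5 = -85√287/287 m/s
The top is descending at 85√287/287 ≈ 5.017 m/s.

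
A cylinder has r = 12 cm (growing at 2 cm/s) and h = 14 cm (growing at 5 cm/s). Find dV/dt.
1392π cm³/s

V = πr²h
dV/dt = 2πrh·dr/dt + πr²·dh/dt
= 2π(12)(14)(2) + π(12)²(5)
= 1392π cm³/s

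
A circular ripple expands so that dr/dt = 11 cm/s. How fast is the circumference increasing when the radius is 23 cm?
22π cm/s

C = 2πr
dC/dt = 2π · dr/dt = 2π · 11 = 22π cm/s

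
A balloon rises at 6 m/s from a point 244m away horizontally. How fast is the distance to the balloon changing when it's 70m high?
210√16109/16109 ≈ 1.655 m/s

z² = 244² + y²
z = √(244² + 70²) = 2√16109
dz/dt = y/z · dy/dt = 70/(2√16109) · 6 = 210√16109/16109 ≈ 1.655 m/s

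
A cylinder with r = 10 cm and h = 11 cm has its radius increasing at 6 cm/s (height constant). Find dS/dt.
372π cm²/s

S = 2πrh + 2πr² (lateral + bases)
dS/dt = (2πh + 4πr)·dr/dt = (2π·11 + 4π·10)·6
= 372π cm²/s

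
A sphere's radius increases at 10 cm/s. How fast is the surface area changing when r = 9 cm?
720π cm²/s

S = 4πr²
dS/dt = dS/dr · dr/dt = 8πr · 10
At r = 9: dS/dt = 720π cm²/s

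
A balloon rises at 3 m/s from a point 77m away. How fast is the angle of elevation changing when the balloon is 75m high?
0.019993 rad/s

tan(θ) = y/77
sec²(θ) · dθ/dt = (1/77) · dy/dt
dθ/dt = cos²(θ)/77 · 3 = 77/(77² + 75²) · 3
dθ/dt = 0.019993 rad/s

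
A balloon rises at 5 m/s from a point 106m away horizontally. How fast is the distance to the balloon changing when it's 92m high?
46√197/197 ≈ 3.277 m/s

z² = 106² + y²
z = √(106² + 92²) = 10√197
dz/dt = y/z · dy/dt = 92/(10√197) · 5 = 46√197/197 ≈ 3.277 m/s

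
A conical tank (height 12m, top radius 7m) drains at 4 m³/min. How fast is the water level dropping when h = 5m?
576/(1225π) ≈ 0.1497 m/min

r/h = 7/12, so r = (7/12)h
V = (1/3)πr²h = (1/3)π((7/12)h)²h = (49/432)πh³
dV/dh = (49/144)πh²
dh/dt = (dV/dt)/(dV/dh) = -4/((49/144)π·5²) = -576/(1225π) m/min
The level is dropping at 576/(1225π) ≈ 0.1497 m/min.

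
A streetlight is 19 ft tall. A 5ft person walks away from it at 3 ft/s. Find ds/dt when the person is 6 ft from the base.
15/14 ft/s

By similar triangles: 19/(x+s) = 5/s
Solving: s = 5x/14
ds/dt = 5/14 · dx/dt = 5/14 · 3 = 15/14 ft/s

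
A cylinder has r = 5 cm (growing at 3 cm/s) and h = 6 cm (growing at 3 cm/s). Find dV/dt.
255π cm³/s

V = πr²h
dV/dt = 2πrh·dr/dt + πr²·dh/dt
= 2π(5)(6)(3) + π(5)²(3)
= 255π cm³/s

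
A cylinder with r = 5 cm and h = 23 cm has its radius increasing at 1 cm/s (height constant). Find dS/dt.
66π cm²/s

S = 2πrh + 2πr² (lateral + bases)
dS/dt = (2πh + 4πr)·dr/dt = (2π·23 + 4π·5)·1
= 66π cm²/s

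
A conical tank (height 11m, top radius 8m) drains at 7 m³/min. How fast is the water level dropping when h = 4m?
847/(1024π) ≈ 0.2633 m/min

r/h = 8/11, so r = (8/11)h
V = (1/3)πr²h = (1/3)π((8/11)h)²h = (64/363)πh³
dV/dh = (64/121)πh²
dh/dt = (dV/dt)/(dV/dh) = -7/((64/121)π·4²) = -847/(1024π) m/min
The level is dropping at 847/(1024π) ≈ 0.2633 m/min.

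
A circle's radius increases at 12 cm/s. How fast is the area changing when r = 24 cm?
576π cm²/s

A = πr²
dA/dt = 2πr · dr/dt = 2π(24)(12) = 576π cm²/s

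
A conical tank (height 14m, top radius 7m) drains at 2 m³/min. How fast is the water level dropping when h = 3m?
8/(9π) ≈ 0.2829 m/min

r/h = 7/14, so r = (1/2)h
V = (1/3)πr²h = (1/3)π((1/2)h)²h = (1/12)πh³
dV/dh = (1/4)πh²
dh/dt = (dV/dt)/(dV/dh) = -2/((1/4)π·3²) = -8/(9π) m/min
The level is dropping at 8/(9π) ≈ 0.2829 m/min.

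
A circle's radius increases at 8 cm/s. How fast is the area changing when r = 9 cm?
144π cm²/s

A = πr²
dA/dt = 2πr · dr/dt = 2π(9)(8) = 144π cm²/s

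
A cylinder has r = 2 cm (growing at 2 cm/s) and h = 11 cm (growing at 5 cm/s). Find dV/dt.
108π cm³/s

V = πr²h
dV/dt = 2πrh·dr/dt + πr²·dh/dt
= 2π(2)(11)(2) + π(2)²(5)
= 108π cm³/s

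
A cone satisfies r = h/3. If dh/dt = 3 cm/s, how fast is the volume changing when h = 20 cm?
400π/3 cm³/s

V = (1/3)π(h/3)²h = πh³/27
dV/dt = πh²/9 · 3
At h = 20: dV/dt = 400π/3 cm³/s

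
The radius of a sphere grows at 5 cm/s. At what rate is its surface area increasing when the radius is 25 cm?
1000π cm²/s

S = 4πr²
dS/dt = dS/dr · dr/dt = 8πr · 5
At r = 25: dS/dt = 1000π cm²/s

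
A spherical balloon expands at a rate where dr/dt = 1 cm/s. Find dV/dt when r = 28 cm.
3136π cm³/s

V = (4/3)πr³
dV/dt = dV/dr · dr/dt = 4πr² · 1
At r = 28: dV/dt = 3136π cm³/s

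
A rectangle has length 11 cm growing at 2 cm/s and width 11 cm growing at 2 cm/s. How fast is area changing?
44 cm²/s

A = lw
dA/dt = w·dl/dt + l·dw/dt = 11·2 + 11·2 = 44 cm²/s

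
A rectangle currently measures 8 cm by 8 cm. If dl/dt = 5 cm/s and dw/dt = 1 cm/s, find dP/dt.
12 cm/s

P = 2(l + w)
dP/dt = 2(dl/dt + dw/dt) = 2(5 + 1) = 12 cm/s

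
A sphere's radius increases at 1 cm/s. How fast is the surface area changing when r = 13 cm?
104π cm²/s

S = 4πr²
dS/dt = dS/dr · dr/dt = 8πr · 1
At r = 13: dS/dt = 104π cm²/s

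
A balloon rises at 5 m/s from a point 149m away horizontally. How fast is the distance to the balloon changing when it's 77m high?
77√28130/5626 ≈ 2.295 m/s

z² = 149² + y²
z = √(149² + 77²) = √28130
dz/dt = y/z · dy/dt = 77/√28130 · 5 = 77√28130/5626 ≈ 2.295 m/s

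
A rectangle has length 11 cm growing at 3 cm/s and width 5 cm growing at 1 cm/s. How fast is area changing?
26 cm²/s

A = lw
dA/dt = w·dl/dt + l·dw/dt = 5·3 + 11·1 = 26 cm²/s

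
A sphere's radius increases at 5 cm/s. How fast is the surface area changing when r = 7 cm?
280π cm²/s

S = 4πr²
dS/dt = dS/dr · dr/dt = 8πr · 5
At r = 7: dS/dt = 280π cm²/s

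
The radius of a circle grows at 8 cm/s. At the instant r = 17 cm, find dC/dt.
16π cm/s

C = 2πr
dC/dt = 2π · dr/dt = 2π · 8 = 16π cm/s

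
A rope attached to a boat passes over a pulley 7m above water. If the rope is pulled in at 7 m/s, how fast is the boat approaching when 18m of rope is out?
126√11/55 ≈ 7.598 m/s

rope² = x² + 7²
x = √(18² - 7²) = 5√11
dx/dt = (rope/x) · d(rope)/dt = (18/(5√11)) · (-7) = -126√11/55 m/s
The boat approaches at 126√11/55 ≈ 7.598 m/s.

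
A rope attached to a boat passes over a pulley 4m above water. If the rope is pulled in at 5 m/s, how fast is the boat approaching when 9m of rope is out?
9√65/13 ≈ 5.582 m/s

rope² = x² + 4²
x = √(9² - 4²) = √65
dx/dt = (rope/x) · d(rope)/dt = (9/√65) · (-5) = -9√65/13 m/s
The boat approaches at 9√65/13 ≈ 5.582 m/s.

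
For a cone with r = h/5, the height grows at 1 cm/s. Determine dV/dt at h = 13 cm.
169π/25 cm³/s

V = (1/3)π(h/5)²h = πh³/75
dV/dt = πh²/25 · 1
At h = 13: dV/dt = 169π/25 cm³/s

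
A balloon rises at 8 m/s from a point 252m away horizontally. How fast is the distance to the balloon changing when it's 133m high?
152√1657/1657 ≈ 3.734 m/s

z² = 252² + y²
z = √(252² + 133²) = 7√1657
dz/dt = y/z · dy/dt = 133/(7√1657) · 8 = 152√1657/1657 ≈ 3.734 m/s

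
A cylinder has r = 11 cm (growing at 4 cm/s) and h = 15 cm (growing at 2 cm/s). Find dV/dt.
1562π cm³/s

V = πr²h
dV/dt = 2πrh·dr/dt + πr²·dh/dt
= 2π(11)(15)(4) + π(11)²(2)
= 1562π cm³/s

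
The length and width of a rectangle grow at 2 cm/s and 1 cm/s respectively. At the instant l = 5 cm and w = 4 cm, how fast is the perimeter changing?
6 cm/s

P = 2(l + w)
dP/dt = 2(dl/dt + dw/dt) = 2(2 + 1) = 6 cm/s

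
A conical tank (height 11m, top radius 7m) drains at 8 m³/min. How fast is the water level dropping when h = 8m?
121/(392π) ≈ 0.09825 m/min

r/h = 7/11, so r = (7/11)h
V = (1/3)πr²h = (1/3)π((7/11)h)²h = (49/363)πh³
dV/dh = (49/121)πh²
dh/dt = (dV/dt)/(dV/dh) = -8/((49/121)π·8²) = -121/(392π) m/min
The level is dropping at 121/(392π) ≈ 0.09825 m/min.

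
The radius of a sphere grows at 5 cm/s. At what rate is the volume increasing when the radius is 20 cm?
8000π cm³/s

V = (4/3)πr³
dV/dt = dV/dr · dr/dt = 4πr² · 5
At r = 20: dV/dt = 8000π cm³/s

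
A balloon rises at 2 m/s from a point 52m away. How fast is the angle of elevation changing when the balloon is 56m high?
0.017808 rad/s

tan(θ) = y/52
sec²(θ) · dθ/dt = (1/52) · dy/dt
dθ/dt = cos²(θ)/52 · 2 = 52/(52² + 56²) · 2
dθ/dt = 0.017808 rad/s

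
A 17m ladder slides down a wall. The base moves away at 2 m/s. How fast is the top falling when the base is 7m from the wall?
7√15/30 ≈ 0.9037 m/s

x² + y² = 17²
2x·dx/dt + 2y·dy/dt = 0
dy/dt = -x/y · dx/dt = -7/(4√15) · 2 = -7√15/30 m/s
The top is descending at 7√15/30 ≈ 0.9037 m/s.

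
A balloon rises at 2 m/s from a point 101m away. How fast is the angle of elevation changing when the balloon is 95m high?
0.010507 rad/s

tan(θ) = y/101
sec²(θ) · dθ/dt = (1/101) · dy/dt
dθ/dt = cos²(θ)/101 · 2 = 101/(101² + 95²) · 2
dθ/dt = 0.010507 rad/s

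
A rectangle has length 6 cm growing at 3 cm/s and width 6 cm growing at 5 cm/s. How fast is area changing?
48 cm²/s

A = lw
dA/dt = w·dl/dt + l·dw/dt = 6·3 + 6·5 = 48 cm²/s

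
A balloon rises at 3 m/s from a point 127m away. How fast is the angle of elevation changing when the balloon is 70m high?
0.018118 rad/s

tan(θ) = y/127
sec²(θ) · dθ/dt = (1/127) · dy/dt
dθ/dt = cos²(θ)/127 · 3 = 127/(127² + 70²) · 3
dθ/dt = 0.018118 rad/s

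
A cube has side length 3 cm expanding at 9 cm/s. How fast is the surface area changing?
324 cm²/s

A = 6s²
dA/dt = 12s · ds/dt = 12·3·9 = 324 cm²/s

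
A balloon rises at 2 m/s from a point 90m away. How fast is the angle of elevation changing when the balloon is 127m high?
0.007429 rad/s

tan(θ) = y/90
sec²(θ) · dθ/dt = (1/90) · dy/dt
dθ/dt = cos²(θ)/90 · 2 = 90/(90² + 127²) · 2
dθ/dt = 0.007429 rad/s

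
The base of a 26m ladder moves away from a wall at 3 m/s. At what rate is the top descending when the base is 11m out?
11√555/185 ≈ 1.401 m/s

x² + y² = 26²
2x·dx/dt + 2y·dy/dt = 0
dy/dt = -x/y · dx/dt = -11/√555 · 3 = -11√555/185 m/s
The top is descending at 11√555/185 ≈ 1.401 m/s.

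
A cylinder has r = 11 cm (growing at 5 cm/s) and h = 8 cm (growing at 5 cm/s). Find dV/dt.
1485π cm³/s

V = πr²h
dV/dt = 2πrh·dr/dt + πr²·dh/dt
= 2π(11)(8)(5) + π(11)²(5)
= 1485π cm³/s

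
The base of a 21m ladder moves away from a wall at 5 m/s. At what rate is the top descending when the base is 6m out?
2√5/3 ≈ 1.491 m/s

x² + y² = 21²
2x·dx/dt + 2y·dy/dt = 0
dy/dt = -x/y · dx/dt = -6/(9√5) · 5 = -2√5/3 m/s
The top is descending at 2√5/3 ≈ 1.491 m/s.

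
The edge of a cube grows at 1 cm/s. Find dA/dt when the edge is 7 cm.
84 cm²/s

A = 6s²
dA/dt = 12s · ds/dt = 12·7·1 = 84 cm²/s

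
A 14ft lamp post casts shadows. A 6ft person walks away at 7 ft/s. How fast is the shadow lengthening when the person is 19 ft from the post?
21/4 ft/s

By similar triangles: 14/(x+s) = 6/s
Solving: s = 6x/8
ds/dt = 6/8 · dx/dt = 3/4 · 7 = 21/4 ft/s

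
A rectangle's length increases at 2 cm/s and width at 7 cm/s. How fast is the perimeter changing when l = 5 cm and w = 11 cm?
18 cm/s

P = 2(l + w)
dP/dt = 2(dl/dt + dw/dt) = 2(2 + 7) = 18 cm/s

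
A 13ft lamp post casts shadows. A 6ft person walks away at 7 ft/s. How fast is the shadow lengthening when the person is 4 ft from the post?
6 ft/s

By similar triangles: 13/(x+s) = 6/s
Solving: s = 6x/7
ds/dt = 6/7 · dx/dt = 6/7 · 7 = 6 ft/s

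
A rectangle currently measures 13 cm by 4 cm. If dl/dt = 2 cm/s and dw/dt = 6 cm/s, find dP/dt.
16 cm/s

P = 2(l + w)
dP/dt = 2(dl/dt + dw/dt) = 2(2 + 6) = 16 cm/s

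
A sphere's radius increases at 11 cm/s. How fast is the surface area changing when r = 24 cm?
2112π cm²/s

S = 4πr²
dS/dt = dS/dr · dr/dt = 8πr · 11
At r = 24: dS/dt = 2112π cm²/s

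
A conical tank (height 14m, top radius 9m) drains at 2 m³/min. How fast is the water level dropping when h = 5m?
392/(2025π) ≈ 0.06162 m/min

r/h = 9/14, so r = (9/14)h
V = (1/3)πr²h = (1/3)π((9/14)h)²h = (27/196)πh³
dV/dh = (81/196)πh²
dh/dt = (dV/dt)/(dV/dh) = -2/((81/196)π·5²) = -392/(2025π) m/min
The level is dropping at 392/(2025π) ≈ 0.06162 m/min.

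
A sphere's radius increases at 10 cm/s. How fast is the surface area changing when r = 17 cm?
1360π cm²/s

S = 4πr²
dS/dt = dS/dr · dr/dt = 8πr · 10
At r = 17: dS/dt = 1360π cm²/s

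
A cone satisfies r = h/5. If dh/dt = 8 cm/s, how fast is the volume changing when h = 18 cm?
2592π/25 cm³/s

V = (1/3)π(h/5)²h = πh³/75
dV/dt = πh²/25 · 8
At h = 18: dV/dt = 2592π/25 cm³/s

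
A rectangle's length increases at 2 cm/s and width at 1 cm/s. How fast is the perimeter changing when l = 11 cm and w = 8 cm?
6 cm/s

P = 2(l + w)
dP/dt = 2(dl/dt + dw/dt) = 2(2 + 1) = 6 cm/s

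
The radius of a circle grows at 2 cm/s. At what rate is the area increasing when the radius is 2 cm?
8π cm²/s

A = πr²
dA/dt = 2πr · dr/dt = 2π(2)(2) = 8π cm²/s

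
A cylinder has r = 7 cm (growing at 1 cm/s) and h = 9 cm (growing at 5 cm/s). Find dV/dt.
371π cm³/s

V = πr²h
dV/dt = 2πrh·dr/dt + πr²·dh/dt
= 2π(7)(9)(1) + π(7)²(5)
= 371π cm³/s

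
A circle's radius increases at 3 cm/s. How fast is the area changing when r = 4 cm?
24π cm²/s

A = πr²
dA/dt = 2πr · dr/dt = 2π(4)(3) = 24π cm²/s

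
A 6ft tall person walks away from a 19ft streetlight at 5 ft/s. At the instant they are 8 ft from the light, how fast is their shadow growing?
30/13 ft/s

By similar triangles: 19/(x+s) = 6/s
Solving: s = 6x/13
ds/dt = 6/13 · dx/dt = 6/13 · 5 = 30/13 ft/s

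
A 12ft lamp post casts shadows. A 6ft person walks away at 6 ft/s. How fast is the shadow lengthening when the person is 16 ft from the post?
6 ft/s

By similar triangles: 12/(x+s) = 6/s
Solving: s = 6x/6
ds/dt = 6/6 · dx/dt = 1 · 6 = 6 ft/s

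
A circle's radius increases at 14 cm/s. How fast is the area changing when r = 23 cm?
644π cm²/s

A = πr²
dA/dt = 2πr · dr/dt = 2π(23)(14) = 644π cm²/s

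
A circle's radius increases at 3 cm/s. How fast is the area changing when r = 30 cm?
180π cm²/s

A = πr²
dA/dt = 2πr · dr/dt = 2π(30)(3) = 180π cm²/s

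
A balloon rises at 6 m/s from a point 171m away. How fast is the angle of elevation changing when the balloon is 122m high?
0.023252 rad/s

tan(θ) = y/171
sec²(θ) · dθ/dt = (1/171) · dy/dt
dθ/dt = cos²(θ)/171 · 6 = 171/(171² + 122²) · 6
dθ/dt = 0.023252 rad/s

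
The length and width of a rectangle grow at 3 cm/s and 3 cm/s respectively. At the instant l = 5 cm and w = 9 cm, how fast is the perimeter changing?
12 cm/s

P = 2(l + w)
dP/dt = 2(dl/dt + dw/dt) = 2(3 + 3) = 12 cm/s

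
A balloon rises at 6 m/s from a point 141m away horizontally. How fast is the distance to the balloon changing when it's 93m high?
93√3170/1585 ≈ 3.304 m/s

z² = 141² + y²
z = √(141² + 93²) = 3√3170
dz/dt = y/z · dy/dt = 93/(3√3170) · 6 = 93√3170/1585 ≈ 3.304 m/s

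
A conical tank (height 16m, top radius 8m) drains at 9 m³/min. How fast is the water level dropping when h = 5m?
36/(25π) ≈ 0.4584 m/min

r/h = 8/16, so r = (1/2)h
V = (1/3)πr²h = (1/3)π((1/2)h)²h = (1/12)πh³
dV/dh = (1/4)πh²
dh/dt = (dV/dt)/(dV/dh) = -9/((1/4)π·5²) = -36/(25π) m/min
The level is dropping at 36/(25π) ≈ 0.4584 m/min.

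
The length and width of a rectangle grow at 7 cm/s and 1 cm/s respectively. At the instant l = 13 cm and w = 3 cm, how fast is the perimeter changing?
16 cm/s

P = 2(l + w)
dP/dt = 2(dl/dt + dw/dt) = 2(7 + 1) = 16 cm/s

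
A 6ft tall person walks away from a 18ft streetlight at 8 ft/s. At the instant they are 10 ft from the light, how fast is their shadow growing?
4 ft/s

By similar triangles: 18/(x+s) = 6/s
Solving: s = 6x/12
ds/dt = 6/12 · dx/dt = 1/2 · 8 = 4 ft/s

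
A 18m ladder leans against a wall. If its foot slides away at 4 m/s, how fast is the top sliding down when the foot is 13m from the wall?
52√155/155 ≈ 4.177 m/s

x² + y² = 18²
2x·dx/dt + 2y·dy/dt = 0
dy/dt = -x/y · dx/dt = -13/√155 · 4 = -52√155/155 m/s
The top is descending at 52√155/155 ≈ 4.177 m/s.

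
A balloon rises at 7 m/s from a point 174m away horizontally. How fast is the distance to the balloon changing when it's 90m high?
105√1066/1066 ≈ 3.216 m/s

z² = 174² + y²
z = √(174² + 90²) = 6√1066
dz/dt = y/z · dy/dt = 90/(6√1066) · 7 = 105√1066/1066 ≈ 3.216 m/s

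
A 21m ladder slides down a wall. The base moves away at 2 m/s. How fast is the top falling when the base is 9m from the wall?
3√10/10 ≈ 0.9487 m/s

x² + y² = 21²
2x·dx/dt + 2y·dy/dt = 0
dy/dt = -x/y · dx/dt = -9/(6√10) · 2 = -3√10/10 m/s
The top is descending at 3√10/10 ≈ 0.9487 m/s.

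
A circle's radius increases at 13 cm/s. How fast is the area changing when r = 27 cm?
702π cm²/s

A = πr²
dA/dt = 2πr · dr/dt = 2π(27)(13) = 702π cm²/s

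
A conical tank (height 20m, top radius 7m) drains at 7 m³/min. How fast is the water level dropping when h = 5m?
16/(7π) ≈ 0.7276 m/min

r/h = 7/20, so r = (7/20)h
V = (1/3)πr²h = (1/3)π((7/20)h)²h = (49/1200)πh³
dV/dh = (49/400)πh²
dh/dt = (dV/dt)/(dV/dh) = -7/((49/400)π·5²) = -16/(7π) m/min
The level is dropping at 16/(7π) ≈ 0.7276 m/min.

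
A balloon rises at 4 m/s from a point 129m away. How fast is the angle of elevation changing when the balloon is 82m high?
0.022084 rad/s

tan(θ) = y/129
sec²(θ) · dθ/dt = (1/129) · dy/dt
dθ/dt = cos²(θ)/129 · 4 = 129/(129² + 82²) · 4
dθ/dt = 0.022084 rad/s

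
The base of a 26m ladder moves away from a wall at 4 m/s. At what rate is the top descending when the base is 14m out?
7√30/15 ≈ 2.556 m/s

x² + y² = 26²
2x·dx/dt + 2y·dy/dt = 0
dy/dt = -x/y · dx/dt = -14/(4√30) · 4 = -7√30/15 m/s
The top is descending at 7√30/15 ≈ 2.556 m/s.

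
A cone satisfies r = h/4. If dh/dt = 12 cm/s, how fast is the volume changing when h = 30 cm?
675π cm³/s

V = (1/3)π(h/4)²h = πh³/48
dV/dt = πh²/16 · 12
At h = 30: dV/dt = 675π cm³/s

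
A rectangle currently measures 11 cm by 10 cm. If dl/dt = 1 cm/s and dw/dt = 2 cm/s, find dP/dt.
6 cm/s

P = 2(l + w)
dP/dt = 2(dl/dt + dw/dt) = 2(1 + 2) = 6 cm/s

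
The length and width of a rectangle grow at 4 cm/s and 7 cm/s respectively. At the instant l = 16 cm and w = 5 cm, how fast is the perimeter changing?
22 cm/s

P = 2(l + w)
dP/dt = 2(dl/dt + dw/dt) = 2(4 + 7) = 22 cm/s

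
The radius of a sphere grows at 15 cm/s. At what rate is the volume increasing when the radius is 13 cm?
10140π cm³/s

V = (4/3)πr³
dV/dt = dV/dr · dr/dt = 4πr² · 15
At r = 13: dV/dt = 10140π cm³/s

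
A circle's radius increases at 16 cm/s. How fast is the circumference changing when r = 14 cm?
32π cm/s

C = 2πr
dC/dt = 2π · dr/dt = 2π · 16 = 32π cm/s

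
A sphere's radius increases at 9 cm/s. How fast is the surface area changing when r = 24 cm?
1728π cm²/s

S = 4πr²
dS/dt = dS/dr · dr/dt = 8πr · 9
At r = 24: dS/dt = 1728π cm²/s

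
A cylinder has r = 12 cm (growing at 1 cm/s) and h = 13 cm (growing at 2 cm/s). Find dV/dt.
600π cm³/s

V = πr²h
dV/dt = 2πrh·dr/dt + πr²·dh/dt
= 2π(12)(13)(1) + π(12)²(2)
= 600π cm³/s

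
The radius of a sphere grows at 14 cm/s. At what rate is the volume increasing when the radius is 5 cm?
1400π cm³/s

V = (4/3)πr³
dV/dt = dV/dr · dr/dt = 4πr² · 14
At r = 5: dV/dt = 1400π cm³/s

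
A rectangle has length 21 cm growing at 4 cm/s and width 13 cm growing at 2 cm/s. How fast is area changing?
94 cm²/s

A = lw
dA/dt = w·dl/dt + l·dw/dt = 13·4 + 21·2 = 94 cm²/s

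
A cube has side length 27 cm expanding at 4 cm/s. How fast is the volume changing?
8748 cm³/s

V = s³
dV/dt = 3s² · ds/dt = 3·27²·4 = 8748 cm³/s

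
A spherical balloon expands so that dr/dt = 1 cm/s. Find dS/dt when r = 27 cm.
216π cm²/s

S = 4πr²
dS/dt = dS/dr · dr/dt = 8πr · 1
At r = 27: dS/dt = 216π cm²/s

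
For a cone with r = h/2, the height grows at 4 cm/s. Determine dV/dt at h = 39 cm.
1521π cm³/s

V = (1/3)π(h/2)²h = πh³/12
dV/dt = πh²/4 · 4
At h = 39: dV/dt = 1521π cm³/s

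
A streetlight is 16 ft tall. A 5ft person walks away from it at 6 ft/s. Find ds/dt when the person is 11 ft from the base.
30/11 ft/s

By similar triangles: 16/(x+s) = 5/s
Solving: s = 5x/11
ds/dt = 5/11 · dx/dt = 5/11 · 6 = 30/11 ft/s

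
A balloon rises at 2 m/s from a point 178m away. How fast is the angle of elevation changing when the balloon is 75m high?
0.009542 rad/s

tan(θ) = y/178
sec²(θ) · dθ/dt = (1/178) · dy/dt
dθ/dt = cos²(θ)/178 · 2 = 178/(178² + 75²) · 2
dθ/dt = 0.009542 rad/s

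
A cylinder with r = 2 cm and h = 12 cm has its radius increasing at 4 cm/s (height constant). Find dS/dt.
128π cm²/s

S = 2πrh + 2πr² (lateral + bases)
dS/dt = (2πh + 4πr)·dr/dt = (2π·12 + 4π·2)·4
= 128π cm²/s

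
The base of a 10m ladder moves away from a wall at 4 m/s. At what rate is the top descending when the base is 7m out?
28√51/51 ≈ 3.921 m/s

x² + y² = 10²
2x·dx/dt + 2y·dy/dt = 0
dy/dt = -x/y · dx/dt = -7/√51 · 4 = -28√51/51 m/s
The top is descending at 28√51/51 ≈ 3.921 m/s.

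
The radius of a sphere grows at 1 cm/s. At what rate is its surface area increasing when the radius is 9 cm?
72π cm²/s

S = 4πr²
dS/dt = dS/dr · dr/dt = 8πr · 1
At r = 9: dS/dt = 72π cm²/s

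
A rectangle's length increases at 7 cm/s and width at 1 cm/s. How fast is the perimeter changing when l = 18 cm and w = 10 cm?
16 cm/s

P = 2(l + w)
dP/dt = 2(dl/dt + dw/dt) = 2(7 + 1) = 16 cm/s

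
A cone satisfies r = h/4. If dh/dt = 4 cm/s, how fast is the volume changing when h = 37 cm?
1369π/4 cm³/s

V = (1/3)π(h/4)²h = πh³/48
dV/dt = πh²/16 · 4
At h = 37: dV/dt = 1369π/4 cm³/s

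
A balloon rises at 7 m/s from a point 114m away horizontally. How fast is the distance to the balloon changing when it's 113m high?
791√25765/25765 ≈ 4.928 m/s

z² = 114² + y²
z = √(114² + 113²) = √25765
dz/dt = y/z · dy/dt = 113/√25765 · 7 = 791√25765/25765 ≈ 4.928 m/s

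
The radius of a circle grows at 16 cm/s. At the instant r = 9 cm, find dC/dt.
32π cm/s

C = 2πr
dC/dt = 2π · dr/dt = 2π · 16 = 32π cm/s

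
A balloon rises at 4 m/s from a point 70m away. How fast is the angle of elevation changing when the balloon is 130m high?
0.012844 rad/s

tan(θ) = y/70
sec²(θ) · dθ/dt = (1/70) · dy/dt
dθ/dt = cos²(θ)/70 · 4 = 70/(70² + 130²) · 4
dθ/dt = 0.012844 rad/s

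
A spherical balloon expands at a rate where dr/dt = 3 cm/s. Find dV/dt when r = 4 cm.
192π cm³/s

V = (4/3)πr³
dV/dt = dV/dr · dr/dt = 4πr² · 3
At r = 4: dV/dt = 192π cm³/s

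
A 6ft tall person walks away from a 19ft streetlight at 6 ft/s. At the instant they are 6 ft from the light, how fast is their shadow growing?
36/13 ft/s

By similar triangles: 19/(x+s) = 6/s
Solving: s = 6x/13
ds/dt = 6/13 · dx/dt = 6/13 · 6 = 36/13 ft/s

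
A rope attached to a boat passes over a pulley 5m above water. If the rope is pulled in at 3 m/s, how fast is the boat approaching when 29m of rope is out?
29√51/68 ≈ 3.046 m/s

rope² = x² + 5²
x = √(29² - 5²) = 4√51
dx/dt = (rope/x) · d(rope)/dt = (29/(4√51)) · (-3) = -29√51/68 m/s
The boat approaches at 29√51/68 ≈ 3.046 m/s.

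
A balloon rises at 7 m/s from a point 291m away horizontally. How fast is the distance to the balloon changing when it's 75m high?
175√10034/10034 ≈ 1.747 m/s

z² = 291² + y²
z = √(291² + 75²) = 3√10034
dz/dt = y/z · dy/dt = 75/(3√10034) · 7 = 175√10034/10034 ≈ 1.747 m/s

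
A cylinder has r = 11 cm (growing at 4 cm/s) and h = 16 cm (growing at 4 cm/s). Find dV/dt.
1892π cm³/s

V = πr²h
dV/dt = 2πrh·dr/dt + πr²·dh/dt
= 2π(11)(16)(4) + π(11)²(4)
= 1892π cm³/s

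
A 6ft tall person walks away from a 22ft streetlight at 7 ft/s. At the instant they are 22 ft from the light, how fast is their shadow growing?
21/8 ft/s

By similar triangles: 22/(x+s) = 6/s
Solving: s = 6x/16
ds/dt = 6/16 · dx/dt = 3/8 · 7 = 21/8 ft/s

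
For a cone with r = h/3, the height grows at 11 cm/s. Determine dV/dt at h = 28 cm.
8624π/9 cm³/s

V = (1/3)π(h/3)²h = πh³/27
dV/dt = πh²/9 · 11
At h = 28: dV/dt = 8624π/9 cm³/s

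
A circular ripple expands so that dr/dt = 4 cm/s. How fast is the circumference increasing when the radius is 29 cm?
8π cm/s

C = 2πr
dC/dt = 2π · dr/dt = 2π · 4 = 8π cm/s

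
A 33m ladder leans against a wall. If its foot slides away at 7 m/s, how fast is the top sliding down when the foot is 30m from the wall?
10√21/3 ≈ 15.28 m/s

x² + y² = 33²
2x·dx/dt + 2y·dy/dt = 0
dy/dt = -x/y · dx/dt = -30/(3√21) · 7 = -10√21/3 m/s
The top is descending at 10√21/3 ≈ 15.28 m/s.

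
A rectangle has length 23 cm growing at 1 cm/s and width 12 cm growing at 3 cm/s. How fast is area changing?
81 cm²/s

A = lw
dA/dt = w·dl/dt + l·dw/dt = 12·1 + 23·3 = 81 cm²/s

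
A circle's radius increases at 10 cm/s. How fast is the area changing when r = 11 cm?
220π cm²/s

A = πr²
dA/dt = 2πr · dr/dt = 2π(11)(10) = 220π cm²/s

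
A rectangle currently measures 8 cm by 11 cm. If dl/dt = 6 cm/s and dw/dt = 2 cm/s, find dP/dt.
16 cm/s

P = 2(l + w)
dP/dt = 2(dl/dt + dw/dt) = 2(6 + 2) = 16 cm/s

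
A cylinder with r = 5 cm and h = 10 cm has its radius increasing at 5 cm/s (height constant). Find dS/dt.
200π cm²/s

S = 2πrh + 2πr² (lateral + bases)
dS/dt = (2πh + 4πr)·dr/dt = (2π·10 + 4π·5)·5
= 200π cm²/s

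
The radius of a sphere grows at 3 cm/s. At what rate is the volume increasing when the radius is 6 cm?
432π cm³/s

V = (4/3)πr³
dV/dt = dV/dr · dr/dt = 4πr² · 3
At r = 6: dV/dt = 432π cm³/s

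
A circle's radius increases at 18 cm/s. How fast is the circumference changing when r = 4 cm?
36π cm/s

C = 2πr
dC/dt = 2π · dr/dt = 2π · 18 = 36π cm/s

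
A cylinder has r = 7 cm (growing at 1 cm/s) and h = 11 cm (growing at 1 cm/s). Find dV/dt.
203π cm³/s

V = πr²h
dV/dt = 2πrh·dr/dt + πr²·dh/dt
= 2π(7)(11)(1) + π(7)²(1)
= 203π cm³/s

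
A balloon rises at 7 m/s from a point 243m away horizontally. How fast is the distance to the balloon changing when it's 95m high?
665√68074/68074 ≈ 2.549 m/s

z² = 243² + y²
z = √(243² + 95²) = √68074
dz/dt = y/z · dy/dt = 95/√68074 · 7 = 665√68074/68074 ≈ 2.549 m/s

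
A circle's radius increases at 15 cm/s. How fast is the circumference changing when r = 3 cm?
30π cm/s

C = 2πr
dC/dt = 2π · dr/dt = 2π · 15 = 30π cm/s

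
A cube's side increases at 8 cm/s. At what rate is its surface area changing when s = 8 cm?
768 cm²/s

A = 6s²
dA/dt = 12s · ds/dt = 12·8·8 = 768 cm²/s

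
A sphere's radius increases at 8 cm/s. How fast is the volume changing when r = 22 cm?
15488π cm³/s

V = (4/3)πr³
dV/dt = dV/dr · dr/dt = 4πr² · 8
At r = 22: dV/dt = 15488π cm³/s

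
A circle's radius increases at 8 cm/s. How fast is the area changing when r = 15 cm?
240π cm²/s

A = πr²
dA/dt = 2πr · dr/dt = 2π(15)(8) = 240π cm²/s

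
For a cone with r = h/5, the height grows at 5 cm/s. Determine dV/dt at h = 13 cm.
169π/5 cm³/s

V = (1/3)π(h/5)²h = πh³/75
dV/dt = πh²/25 · 5
At h = 13: dV/dt = 169π/5 cm³/s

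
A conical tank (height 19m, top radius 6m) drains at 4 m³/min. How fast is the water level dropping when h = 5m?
361/(225π) ≈ 0.5107 m/min

r/h = 6/19, so r = (6/19)h
V = (1/3)πr²h = (1/3)π((6/19)h)²h = (12/361)πh³
dV/dh = (36/361)πh²
dh/dt = (dV/dt)/(dV/dh) = -4/((36/361)π·5²) = -361/(225π) m/min
The level is dropping at 361/(225π) ≈ 0.5107 m/min.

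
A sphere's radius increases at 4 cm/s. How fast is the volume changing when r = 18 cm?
5184π cm³/s

V = (4/3)πr³
dV/dt = dV/dr · dr/dt = 4πr² · 4
At r = 18: dV/dt = 5184π cm³/s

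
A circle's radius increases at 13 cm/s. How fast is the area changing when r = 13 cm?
338π cm²/s

A = πr²
dA/dt = 2πr · dr/dt = 2π(13)(13) = 338π cm²/s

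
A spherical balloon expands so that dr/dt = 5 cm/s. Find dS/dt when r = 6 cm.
240π cm²/s

S = 4πr²
dS/dt = dS/dr · dr/dt = 8πr · 5
At r = 6: dS/dt = 240π cm²/s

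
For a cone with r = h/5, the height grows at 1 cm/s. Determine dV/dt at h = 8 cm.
64π/25 cm³/s

V = (1/3)π(h/5)²h = πh³/75
dV/dt = πh²/25 · 1
At h = 8: dV/dt = 64π/25 cm³/s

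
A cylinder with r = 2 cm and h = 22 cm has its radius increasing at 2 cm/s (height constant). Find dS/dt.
104π cm²/s

S = 2πrh + 2πr² (lateral + bases)
dS/dt = (2πh + 4πr)·dr/dt = (2π·22 + 4π·2)·2
= 104π cm²/s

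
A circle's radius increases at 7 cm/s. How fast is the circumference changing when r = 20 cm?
14π cm/s

C = 2πr
dC/dt = 2π · dr/dt = 2π · 7 = 14π cm/s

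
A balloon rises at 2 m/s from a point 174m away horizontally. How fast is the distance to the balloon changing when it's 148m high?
148√13045/13045 ≈ 1.296 m/s

z² = 174² + y²
z = √(174² + 148²) = 2√13045
dz/dt = y/z · dy/dt = 148/(2√13045) · 2 = 148√13045/13045 ≈ 1.296 m/s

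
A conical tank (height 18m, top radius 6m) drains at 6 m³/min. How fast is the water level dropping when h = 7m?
54/(49π) ≈ 0.3508 m/min

r/h = 6/18, so r = (1/3)h
V = (1/3)πr²h = (1/3)π((1/3)h)²h = (1/27)πh³
dV/dh = (1/9)πh²
dh/dt = (dV/dt)/(dV/dh) = -6/((1/9)π·7²) = -54/(49π) m/min
The level is dropping at 54/(49π) ≈ 0.3508 m/min.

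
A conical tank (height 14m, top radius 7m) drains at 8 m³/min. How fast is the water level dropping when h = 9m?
32/(81π) ≈ 0.1258 m/min

r/h = 7/14, so r = (1/2)h
V = (1/3)πr²h = (1/3)π((1/2)h)²h = (1/12)πh³
dV/dh = (1/4)πh²
dh/dt = (dV/dt)/(dV/dh) = -8/((1/4)π·9²) = -32/(81π) m/min
The level is dropping at 32/(81π) ≈ 0.1258 m/min.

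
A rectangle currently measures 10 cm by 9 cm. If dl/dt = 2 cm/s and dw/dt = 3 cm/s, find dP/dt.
10 cm/s

P = 2(l + w)
dP/dt = 2(dl/dt + dw/dt) = 2(2 + 3) = 10 cm/s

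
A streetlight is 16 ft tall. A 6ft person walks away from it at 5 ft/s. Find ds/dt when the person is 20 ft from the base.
3 ft/s

By similar triangles: 16/(x+s) = 6/s
Solving: s = 6x/10
ds/dt = 6/10 · dx/dt = 3/5 · 5 = 3 ft/s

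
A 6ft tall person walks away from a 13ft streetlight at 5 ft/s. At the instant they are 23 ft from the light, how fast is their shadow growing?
30/7 ft/s

By similar triangles: 13/(x+s) = 6/s
Solving: s = 6x/7
ds/dt = 6/7 · dx/dt = 6/7 · 5 = 30/7 ft/s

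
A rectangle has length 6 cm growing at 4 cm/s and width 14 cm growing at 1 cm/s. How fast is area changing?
62 cm²/s

A = lw
dA/dt = w·dl/dt + l·dw/dt = 14·4 + 6·1 = 62 cm²/s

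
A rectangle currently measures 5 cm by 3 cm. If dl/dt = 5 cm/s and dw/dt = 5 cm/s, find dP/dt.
20 cm/s

P = 2(l + w)
dP/dt = 2(dl/dt + dw/dt) = 2(5 + 5) = 20 cm/s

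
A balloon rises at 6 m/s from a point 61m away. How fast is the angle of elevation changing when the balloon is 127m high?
0.018438 rad/s

tan(θ) = y/61
sec²(θ) · dθ/dt = (1/61) · dy/dt
dθ/dt = cos²(θ)/61 · 6 = 61/(61² + 127²) · 6
dθ/dt = 0.018438 rad/s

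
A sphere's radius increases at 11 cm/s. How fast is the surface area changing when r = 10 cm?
880π cm²/s

S = 4πr²
dS/dt = dS/dr · dr/dt = 8πr · 11
At r = 10: dS/dt = 880π cm²/s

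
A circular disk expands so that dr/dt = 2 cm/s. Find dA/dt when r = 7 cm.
28π cm²/s

A = πr²
dA/dt = 2πr · dr/dt = 2π(7)(2) = 28π cm²/s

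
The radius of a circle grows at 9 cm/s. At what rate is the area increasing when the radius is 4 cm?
72π cm²/s

A = πr²
dA/dt = 2πr · dr/dt = 2π(4)(9) = 72π cm²/s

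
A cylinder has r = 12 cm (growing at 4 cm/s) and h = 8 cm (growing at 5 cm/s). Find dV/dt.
1488π cm³/s

V = πr²h
dV/dt = 2πrh·dr/dt + πr²·dh/dt
= 2π(12)(8)(4) + π(12)²(5)
= 1488π cm³/s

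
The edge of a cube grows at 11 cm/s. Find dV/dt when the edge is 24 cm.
19008 cm³/s

V = s³
dV/dt = 3s² · ds/dt = 3·24²·11 = 19008 cm³/s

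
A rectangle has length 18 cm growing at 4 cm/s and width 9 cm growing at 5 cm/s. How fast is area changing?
126 cm²/s

A = lw
dA/dt = w·dl/dt + l·dw/dt = 9·4 + 18·5 = 126 cm²/s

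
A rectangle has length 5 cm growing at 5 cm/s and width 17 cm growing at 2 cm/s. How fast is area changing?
95 cm²/s

A = lw
dA/dt = w·dl/dt + l·dw/dt = 17·5 + 5·2 = 95 cm²/s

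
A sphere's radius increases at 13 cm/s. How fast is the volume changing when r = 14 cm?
10192π cm³/s

V = (4/3)πr³
dV/dt = dV/dr · dr/dt = 4πr² · 13
At r = 14: dV/dt = 10192π cm³/s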